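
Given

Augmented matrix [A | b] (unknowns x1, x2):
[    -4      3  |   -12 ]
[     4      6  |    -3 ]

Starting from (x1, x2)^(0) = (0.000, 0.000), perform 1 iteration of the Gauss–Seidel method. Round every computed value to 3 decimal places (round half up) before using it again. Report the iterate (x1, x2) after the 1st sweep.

(3.000, -2.500)

Iteration 1:
  x1 = (-12 - (3)·0.000) / (-4) = 3.000
  x2 = (-3 - (4)·3.000) / (6) = -2.500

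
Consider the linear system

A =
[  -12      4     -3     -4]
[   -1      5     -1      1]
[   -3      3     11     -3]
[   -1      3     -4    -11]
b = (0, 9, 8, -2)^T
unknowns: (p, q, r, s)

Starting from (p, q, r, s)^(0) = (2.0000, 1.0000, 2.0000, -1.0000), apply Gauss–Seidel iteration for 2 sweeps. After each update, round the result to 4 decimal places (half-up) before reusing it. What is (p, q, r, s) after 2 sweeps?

Iteration 1:
  p = (0 - (4)·1.0000 - (-3)·2.0000 - (-4)·-1.0000) / (-12) = 0.1667
  q = (9 - (-1)·0.1667 - (-1)·2.0000 - (1)·-1.0000) / (5) = 2.4333
  r = (8 - (-3)·0.1667 - (3)·2.4333 - (-3)·-1.0000) / (11) = -0.1636
  s = (-2 - (-1)·0.1667 - (3)·2.4333 - (-4)·-0.1636) / (-11) = 0.8898
Iteration 2:
  p = (0 - (4)·2.4333 - (-3)·-0.1636 - (-4)·0.8898) / (-12) = 0.5554
  q = (9 - (-1)·0.5554 - (-1)·-0.1636 - (1)·0.8898) / (5) = 1.7004
  r = (8 - (-3)·0.5554 - (3)·1.7004 - (-3)·0.8898) / (11) = 0.6577
  s = (-2 - (-1)·0.5554 - (3)·1.7004 - (-4)·0.6577) / (-11) = 0.3559

(0.5554, 1.7004, 0.6577, 0.3559)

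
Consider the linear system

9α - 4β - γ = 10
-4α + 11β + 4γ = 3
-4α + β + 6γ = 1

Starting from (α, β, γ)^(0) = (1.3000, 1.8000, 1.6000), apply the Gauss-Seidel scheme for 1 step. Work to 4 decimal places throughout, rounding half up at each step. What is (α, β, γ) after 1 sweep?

(2.0889, 0.4505, 1.4842)

Iteration 1:
  α = (10 - (-4)·1.8000 - (-1)·1.6000) / (9) = 2.0889
  β = (3 - (-4)·2.0889 - (4)·1.6000) / (11) = 0.4505
  γ = (1 - (-4)·2.0889 - (1)·0.4505) / (6) = 1.4842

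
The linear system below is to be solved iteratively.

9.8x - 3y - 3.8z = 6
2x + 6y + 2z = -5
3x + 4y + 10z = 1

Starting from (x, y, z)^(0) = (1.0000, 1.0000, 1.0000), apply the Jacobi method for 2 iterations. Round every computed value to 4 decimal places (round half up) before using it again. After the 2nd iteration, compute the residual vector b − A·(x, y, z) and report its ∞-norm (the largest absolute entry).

Iteration 1:
  x = (6 - (-3)·1.0000 - (-3.8)·1.0000) / (9.8) = 1.3061
  y = (-5 - (2)·1.0000 - (2)·1.0000) / (6) = -1.5000
  z = (1 - (3)·1.0000 - (4)·1.0000) / (10) = -0.6000
Iteration 2:
  x = (6 - (-3)·-1.5000 - (-3.8)·-0.6000) / (9.8) = -0.0796
  y = (-5 - (2)·1.3061 - (2)·-0.6000) / (6) = -1.0687
  z = (1 - (3)·1.3061 - (4)·-1.5000) / (10) = 0.3082
Residual b − A·x = (4.7451, 0.9550, 2.4316); ∞-norm = 4.7451

4.7451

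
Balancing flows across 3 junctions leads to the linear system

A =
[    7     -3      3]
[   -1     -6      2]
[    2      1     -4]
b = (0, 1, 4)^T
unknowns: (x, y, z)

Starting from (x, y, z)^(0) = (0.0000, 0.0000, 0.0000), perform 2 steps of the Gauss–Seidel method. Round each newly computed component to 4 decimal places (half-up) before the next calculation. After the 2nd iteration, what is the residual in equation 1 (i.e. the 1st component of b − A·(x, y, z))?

-1.4844

Iteration 1:
  x = (0 - (-3)·0.0000 - (3)·0.0000) / (7) = 0.0000
  y = (1 - (-1)·0.0000 - (2)·0.0000) / (-6) = -0.1667
  z = (4 - (2)·0.0000 - (1)·-0.1667) / (-4) = -1.0417
Iteration 2:
  x = (0 - (-3)·-0.1667 - (3)·-1.0417) / (7) = 0.3750
  y = (1 - (-1)·0.3750 - (2)·-1.0417) / (-6) = -0.5764
  z = (4 - (2)·0.3750 - (1)·-0.5764) / (-4) = -0.9566
Residual b − A·x = (-1.4844, -0.1702, 0.0000)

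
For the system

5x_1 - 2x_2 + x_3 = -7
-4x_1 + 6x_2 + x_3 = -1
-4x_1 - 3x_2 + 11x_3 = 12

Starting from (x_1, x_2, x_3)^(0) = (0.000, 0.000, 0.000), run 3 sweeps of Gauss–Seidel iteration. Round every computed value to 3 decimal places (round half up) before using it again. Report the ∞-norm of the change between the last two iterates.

0.095

Iteration 1:
  x_1 = (-7 - (-2)·0.000 - (1)·0.000) / (5) = -1.400
  x_2 = (-1 - (-4)·-1.400 - (1)·0.000) / (6) = -1.100
  x_3 = (12 - (-4)·-1.400 - (-3)·-1.100) / (11) = 0.282
Iteration 2:
  x_1 = (-7 - (-2)·-1.100 - (1)·0.282) / (5) = -1.896
  x_2 = (-1 - (-4)·-1.896 - (1)·0.282) / (6) = -1.478
  x_3 = (12 - (-4)·-1.896 - (-3)·-1.478) / (11) = -0.002
Iteration 3:
  x_1 = (-7 - (-2)·-1.478 - (1)·-0.002) / (5) = -1.991
  x_2 = (-1 - (-4)·-1.991 - (1)·-0.002) / (6) = -1.494
  x_3 = (12 - (-4)·-1.991 - (-3)·-1.494) / (11) = -0.041
Change: (-0.095, -0.016, -0.039) → max |·| = 0.095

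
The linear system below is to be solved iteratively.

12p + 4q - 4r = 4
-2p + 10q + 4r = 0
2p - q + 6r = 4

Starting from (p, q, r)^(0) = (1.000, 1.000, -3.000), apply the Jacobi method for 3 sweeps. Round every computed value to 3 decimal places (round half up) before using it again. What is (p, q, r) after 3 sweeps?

(0.878, -0.487, 0.589)

Iteration 1:
  p = (4 - (4)·1.000 - (-4)·-3.000) / (12) = -1.000
  q = (0 - (-2)·1.000 - (4)·-3.000) / (10) = 1.400
  r = (4 - (2)·1.000 - (-1)·1.000) / (6) = 0.500
Iteration 2:
  p = (4 - (4)·1.400 - (-4)·0.500) / (12) = 0.033
  q = (0 - (-2)·-1.000 - (4)·0.500) / (10) = -0.400
  r = (4 - (2)·-1.000 - (-1)·1.400) / (6) = 1.233
Iteration 3:
  p = (4 - (4)·-0.400 - (-4)·1.233) / (12) = 0.878
  q = (0 - (-2)·0.033 - (4)·1.233) / (10) = -0.487
  r = (4 - (2)·0.033 - (-1)·-0.400) / (6) = 0.589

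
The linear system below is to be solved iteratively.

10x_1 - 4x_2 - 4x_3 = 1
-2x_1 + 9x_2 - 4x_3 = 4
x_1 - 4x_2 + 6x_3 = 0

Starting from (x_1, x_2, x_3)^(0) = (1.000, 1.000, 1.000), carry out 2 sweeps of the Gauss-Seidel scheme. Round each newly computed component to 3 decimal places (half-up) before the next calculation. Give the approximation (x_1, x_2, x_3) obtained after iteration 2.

(0.766, 0.871, 0.453)

Iteration 1:
  x_1 = (1 - (-4)·1.000 - (-4)·1.000) / (10) = 0.900
  x_2 = (4 - (-2)·0.900 - (-4)·1.000) / (9) = 1.089
  x_3 = (0 - (1)·0.900 - (-4)·1.089) / (6) = 0.576
Iteration 2:
  x_1 = (1 - (-4)·1.089 - (-4)·0.576) / (10) = 0.766
  x_2 = (4 - (-2)·0.766 - (-4)·0.576) / (9) = 0.871
  x_3 = (0 - (1)·0.766 - (-4)·0.871) / (6) = 0.453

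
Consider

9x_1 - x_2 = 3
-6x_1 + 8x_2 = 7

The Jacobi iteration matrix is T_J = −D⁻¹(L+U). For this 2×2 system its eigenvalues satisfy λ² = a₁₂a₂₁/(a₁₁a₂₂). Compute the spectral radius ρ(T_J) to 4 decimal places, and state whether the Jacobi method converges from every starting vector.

0.2887

a₁₂a₂₁/(a₁₁a₂₂) = (-1)·(-6) / ((9)·(8)) = 0.083333
ρ = √|0.083333| = √0.083333 = 0.2887
ρ < 1, so Jacobi converges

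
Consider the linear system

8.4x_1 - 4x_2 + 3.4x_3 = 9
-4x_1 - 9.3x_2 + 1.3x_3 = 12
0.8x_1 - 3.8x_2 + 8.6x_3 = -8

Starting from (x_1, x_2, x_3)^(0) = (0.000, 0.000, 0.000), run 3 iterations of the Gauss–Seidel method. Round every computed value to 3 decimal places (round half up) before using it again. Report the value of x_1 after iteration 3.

0.902

Iteration 1:
  x_1 = (9 - (-4)·0.000 - (3.4)·0.000) / (8.4) = 1.071
  x_2 = (12 - (-4)·1.071 - (1.3)·0.000) / (-9.3) = -1.751
  x_3 = (-8 - (0.8)·1.071 - (-3.8)·-1.751) / (8.6) = -1.804
Iteration 2:
  x_1 = (9 - (-4)·-1.751 - (3.4)·-1.804) / (8.4) = 0.968
  x_2 = (12 - (-4)·0.968 - (1.3)·-1.804) / (-9.3) = -1.959
  x_3 = (-8 - (0.8)·0.968 - (-3.8)·-1.959) / (8.6) = -1.886
Iteration 3:
  x_1 = (9 - (-4)·-1.959 - (3.4)·-1.886) / (8.4) = 0.902
  x_2 = (12 - (-4)·0.902 - (1.3)·-1.886) / (-9.3) = -1.942
  x_3 = (-8 - (0.8)·0.902 - (-3.8)·-1.942) / (8.6) = -1.872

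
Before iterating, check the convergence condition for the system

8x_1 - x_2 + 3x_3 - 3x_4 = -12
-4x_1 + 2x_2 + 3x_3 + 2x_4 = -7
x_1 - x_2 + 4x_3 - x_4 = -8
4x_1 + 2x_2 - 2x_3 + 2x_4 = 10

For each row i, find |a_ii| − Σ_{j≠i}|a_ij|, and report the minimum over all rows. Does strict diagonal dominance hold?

row 1: |8| − (1+3+3) = 1
row 2: |2| − (4+3+2) = -7
row 3: |4| − (1+1+1) = 1
row 4: |2| − (4+2+2) = -6
minimum over rows = -7 → not strictly diagonally dominant

-7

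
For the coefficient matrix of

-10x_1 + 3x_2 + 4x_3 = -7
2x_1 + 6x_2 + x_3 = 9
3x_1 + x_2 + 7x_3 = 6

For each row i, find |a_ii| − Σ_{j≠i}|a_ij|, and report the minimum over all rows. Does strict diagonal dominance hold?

row 1: |-10| − (3+4) = 3
row 2: |6| − (2+1) = 3
row 3: |7| − (3+1) = 3
minimum over rows = 3 → strictly diagonally dominant (convergence guaranteed)

3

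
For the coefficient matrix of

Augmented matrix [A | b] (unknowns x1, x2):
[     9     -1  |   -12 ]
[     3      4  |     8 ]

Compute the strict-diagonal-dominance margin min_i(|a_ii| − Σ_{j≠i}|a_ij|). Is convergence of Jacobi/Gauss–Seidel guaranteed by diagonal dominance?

1

row 1: |9| − (1) = 8
row 2: |4| − (3) = 1
minimum over rows = 1 → strictly diagonally dominant (convergence guaranteed)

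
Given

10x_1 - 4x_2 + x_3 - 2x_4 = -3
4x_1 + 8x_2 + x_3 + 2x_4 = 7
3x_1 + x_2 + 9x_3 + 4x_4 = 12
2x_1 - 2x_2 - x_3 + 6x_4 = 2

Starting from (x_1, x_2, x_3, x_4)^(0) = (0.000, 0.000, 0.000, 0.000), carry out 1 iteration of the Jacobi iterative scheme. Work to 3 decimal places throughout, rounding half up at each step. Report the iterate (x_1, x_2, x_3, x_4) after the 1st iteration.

Iteration 1:
  x_1 = (-3 - (-4)·0.000 - (1)·0.000 - (-2)·0.000) / (10) = -0.300
  x_2 = (7 - (4)·0.000 - (1)·0.000 - (2)·0.000) / (8) = 0.875
  x_3 = (12 - (3)·0.000 - (1)·0.000 - (4)·0.000) / (9) = 1.333
  x_4 = (2 - (2)·0.000 - (-2)·0.000 - (-1)·0.000) / (6) = 0.333

(-0.300, 0.875, 1.333, 0.333)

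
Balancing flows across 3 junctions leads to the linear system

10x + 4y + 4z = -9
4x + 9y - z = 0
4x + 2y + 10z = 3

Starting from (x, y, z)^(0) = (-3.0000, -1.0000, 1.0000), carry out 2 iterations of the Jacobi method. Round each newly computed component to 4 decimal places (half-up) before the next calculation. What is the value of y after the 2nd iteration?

0.5889

Iteration 1:
  x = (-9 - (4)·-1.0000 - (4)·1.0000) / (10) = -0.9000
  y = (0 - (4)·-3.0000 - (-1)·1.0000) / (9) = 1.4444
  z = (3 - (4)·-3.0000 - (2)·-1.0000) / (10) = 1.7000
Iteration 2:
  x = (-9 - (4)·1.4444 - (4)·1.7000) / (10) = -2.1578
  y = (0 - (4)·-0.9000 - (-1)·1.7000) / (9) = 0.5889
  z = (3 - (4)·-0.9000 - (2)·1.4444) / (10) = 0.3711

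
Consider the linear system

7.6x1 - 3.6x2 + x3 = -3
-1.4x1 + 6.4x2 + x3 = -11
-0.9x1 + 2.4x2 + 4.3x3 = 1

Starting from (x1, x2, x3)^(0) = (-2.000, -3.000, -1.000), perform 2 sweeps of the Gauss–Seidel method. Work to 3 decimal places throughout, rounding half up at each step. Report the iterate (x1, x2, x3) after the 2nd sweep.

(-1.435, -2.182, 1.150)

Iteration 1:
  x1 = (-3 - (-3.6)·-3.000 - (1)·-1.000) / (7.6) = -1.684
  x2 = (-11 - (-1.4)·-1.684 - (1)·-1.000) / (6.4) = -1.931
  x3 = (1 - (-0.9)·-1.684 - (2.4)·-1.931) / (4.3) = 0.958
Iteration 2:
  x1 = (-3 - (-3.6)·-1.931 - (1)·0.958) / (7.6) = -1.435
  x2 = (-11 - (-1.4)·-1.435 - (1)·0.958) / (6.4) = -2.182
  x3 = (1 - (-0.9)·-1.435 - (2.4)·-2.182) / (4.3) = 1.150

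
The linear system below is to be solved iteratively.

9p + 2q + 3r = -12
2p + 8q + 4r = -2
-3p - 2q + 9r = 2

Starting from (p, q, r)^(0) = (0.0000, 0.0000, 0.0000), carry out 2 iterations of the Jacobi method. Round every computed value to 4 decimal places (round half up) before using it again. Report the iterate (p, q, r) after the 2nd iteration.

(-1.3518, -0.0278, -0.2778)

Iteration 1:
  p = (-12 - (2)·0.0000 - (3)·0.0000) / (9) = -1.3333
  q = (-2 - (2)·0.0000 - (4)·0.0000) / (8) = -0.2500
  r = (2 - (-3)·0.0000 - (-2)·0.0000) / (9) = 0.2222
Iteration 2:
  p = (-12 - (2)·-0.2500 - (3)·0.2222) / (9) = -1.3518
  q = (-2 - (2)·-1.3333 - (4)·0.2222) / (8) = -0.0278
  r = (2 - (-3)·-1.3333 - (-2)·-0.2500) / (9) = -0.2778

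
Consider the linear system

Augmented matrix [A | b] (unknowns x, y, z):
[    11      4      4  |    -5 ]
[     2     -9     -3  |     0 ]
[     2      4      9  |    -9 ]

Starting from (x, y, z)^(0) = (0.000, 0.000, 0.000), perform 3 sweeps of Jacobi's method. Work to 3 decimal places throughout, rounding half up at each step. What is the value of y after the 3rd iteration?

0.279

Iteration 1:
  x = (-5 - (4)·0.000 - (4)·0.000) / (11) = -0.455
  y = (0 - (2)·0.000 - (-3)·0.000) / (-9) = 0.000
  z = (-9 - (2)·0.000 - (4)·0.000) / (9) = -1.000
Iteration 2:
  x = (-5 - (4)·0.000 - (4)·-1.000) / (11) = -0.091
  y = (0 - (2)·-0.455 - (-3)·-1.000) / (-9) = 0.232
  z = (-9 - (2)·-0.455 - (4)·0.000) / (9) = -0.899
Iteration 3:
  x = (-5 - (4)·0.232 - (4)·-0.899) / (11) = -0.212
  y = (0 - (2)·-0.091 - (-3)·-0.899) / (-9) = 0.279
  z = (-9 - (2)·-0.091 - (4)·0.232) / (9) = -1.083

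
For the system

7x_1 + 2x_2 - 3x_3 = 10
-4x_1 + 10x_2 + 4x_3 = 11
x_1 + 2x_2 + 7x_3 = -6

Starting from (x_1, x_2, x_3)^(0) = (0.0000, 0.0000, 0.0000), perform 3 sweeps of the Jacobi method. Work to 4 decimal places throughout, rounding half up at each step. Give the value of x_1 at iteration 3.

Iteration 1:
  x_1 = (10 - (2)·0.0000 - (-3)·0.0000) / (7) = 1.4286
  x_2 = (11 - (-4)·0.0000 - (4)·0.0000) / (10) = 1.1000
  x_3 = (-6 - (1)·0.0000 - (2)·0.0000) / (7) = -0.8571
Iteration 2:
  x_1 = (10 - (2)·1.1000 - (-3)·-0.8571) / (7) = 0.7470
  x_2 = (11 - (-4)·1.4286 - (4)·-0.8571) / (10) = 2.0143
  x_3 = (-6 - (1)·1.4286 - (2)·1.1000) / (7) = -1.3755
Iteration 3:
  x_1 = (10 - (2)·2.0143 - (-3)·-1.3755) / (7) = 0.2636
  x_2 = (11 - (-4)·0.7470 - (4)·-1.3755) / (10) = 1.9490
  x_3 = (-6 - (1)·0.7470 - (2)·2.0143) / (7) = -1.5394

0.2636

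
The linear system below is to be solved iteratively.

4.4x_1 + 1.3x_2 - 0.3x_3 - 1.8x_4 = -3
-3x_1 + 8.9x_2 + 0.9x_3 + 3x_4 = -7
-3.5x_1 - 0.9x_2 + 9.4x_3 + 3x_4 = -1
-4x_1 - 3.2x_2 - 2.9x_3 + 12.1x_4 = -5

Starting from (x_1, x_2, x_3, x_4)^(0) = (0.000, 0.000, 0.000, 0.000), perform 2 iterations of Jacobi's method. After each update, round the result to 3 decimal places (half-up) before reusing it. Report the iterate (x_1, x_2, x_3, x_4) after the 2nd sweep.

(-0.625, -0.866, -0.304, -0.872)

Iteration 1:
  x_1 = (-3 - (1.3)·0.000 - (-0.3)·0.000 - (-1.8)·0.000) / (4.4) = -0.682
  x_2 = (-7 - (-3)·0.000 - (0.9)·0.000 - (3)·0.000) / (8.9) = -0.787
  x_3 = (-1 - (-3.5)·0.000 - (-0.9)·0.000 - (3)·0.000) / (9.4) = -0.106
  x_4 = (-5 - (-4)·0.000 - (-3.2)·0.000 - (-2.9)·0.000) / (12.1) = -0.413
Iteration 2:
  x_1 = (-3 - (1.3)·-0.787 - (-0.3)·-0.106 - (-1.8)·-0.413) / (4.4) = -0.625
  x_2 = (-7 - (-3)·-0.682 - (0.9)·-0.106 - (3)·-0.413) / (8.9) = -0.866
  x_3 = (-1 - (-3.5)·-0.682 - (-0.9)·-0.787 - (3)·-0.413) / (9.4) = -0.304
  x_4 = (-5 - (-4)·-0.682 - (-3.2)·-0.787 - (-2.9)·-0.106) / (12.1) = -0.872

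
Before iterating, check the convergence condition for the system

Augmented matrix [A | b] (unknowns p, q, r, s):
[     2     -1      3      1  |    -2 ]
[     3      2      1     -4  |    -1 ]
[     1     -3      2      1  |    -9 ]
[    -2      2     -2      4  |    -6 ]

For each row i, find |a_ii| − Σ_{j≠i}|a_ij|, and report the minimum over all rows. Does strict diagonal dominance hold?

-6

row 1: |2| − (1+3+1) = -3
row 2: |2| − (3+1+4) = -6
row 3: |2| − (1+3+1) = -3
row 4: |4| − (2+2+2) = -2
minimum over rows = -6 → not strictly diagonally dominant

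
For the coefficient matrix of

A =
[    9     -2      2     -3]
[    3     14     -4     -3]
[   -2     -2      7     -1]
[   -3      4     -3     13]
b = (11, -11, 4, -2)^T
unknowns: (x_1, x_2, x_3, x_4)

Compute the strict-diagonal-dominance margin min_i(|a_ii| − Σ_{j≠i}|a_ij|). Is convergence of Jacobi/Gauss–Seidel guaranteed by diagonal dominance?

2

row 1: |9| − (2+2+3) = 2
row 2: |14| − (3+4+3) = 4
row 3: |7| − (2+2+1) = 2
row 4: |13| − (3+4+3) = 3
minimum over rows = 2 → strictly diagonally dominant (convergence guaranteed)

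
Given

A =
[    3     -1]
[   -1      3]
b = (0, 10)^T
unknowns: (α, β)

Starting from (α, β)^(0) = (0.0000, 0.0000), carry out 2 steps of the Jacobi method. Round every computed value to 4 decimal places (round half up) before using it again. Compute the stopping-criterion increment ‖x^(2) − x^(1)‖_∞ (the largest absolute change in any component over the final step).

1.1111

Iteration 1:
  α = (0 - (-1)·0.0000) / (3) = 0.0000
  β = (10 - (-1)·0.0000) / (3) = 3.3333
Iteration 2:
  α = (0 - (-1)·3.3333) / (3) = 1.1111
  β = (10 - (-1)·0.0000) / (3) = 3.3333
Change: (1.1111, 0.0000) → max |·| = 1.1111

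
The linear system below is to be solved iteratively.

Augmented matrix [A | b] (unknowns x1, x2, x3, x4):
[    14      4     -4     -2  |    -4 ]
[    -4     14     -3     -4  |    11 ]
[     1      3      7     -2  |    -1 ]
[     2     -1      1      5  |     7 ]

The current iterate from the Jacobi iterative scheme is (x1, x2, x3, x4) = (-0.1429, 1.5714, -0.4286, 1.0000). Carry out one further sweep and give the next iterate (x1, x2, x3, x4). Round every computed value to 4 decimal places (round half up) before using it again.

(-0.7143, 0.9388, -0.5102, 1.8572)

One sweep:
  x1 = (-4 - (4)·1.5714 - (-4)·-0.4286 - (-2)·1.0000) / (14) = -0.7143
  x2 = (11 - (-4)·-0.1429 - (-3)·-0.4286 - (-4)·1.0000) / (14) = 0.9388
  x3 = (-1 - (1)·-0.1429 - (3)·1.5714 - (-2)·1.0000) / (7) = -0.5102
  x4 = (7 - (2)·-0.1429 - (-1)·1.5714 - (1)·-0.4286) / (5) = 1.8572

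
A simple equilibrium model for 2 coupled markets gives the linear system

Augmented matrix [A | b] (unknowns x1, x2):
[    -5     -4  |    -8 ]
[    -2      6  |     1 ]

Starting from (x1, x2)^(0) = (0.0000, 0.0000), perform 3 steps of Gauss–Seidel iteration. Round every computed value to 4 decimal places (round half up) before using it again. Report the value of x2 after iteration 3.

Iteration 1:
  x1 = (-8 - (-4)·0.0000) / (-5) = 1.6000
  x2 = (1 - (-2)·1.6000) / (6) = 0.7000
Iteration 2:
  x1 = (-8 - (-4)·0.7000) / (-5) = 1.0400
  x2 = (1 - (-2)·1.0400) / (6) = 0.5133
Iteration 3:
  x1 = (-8 - (-4)·0.5133) / (-5) = 1.1894
  x2 = (1 - (-2)·1.1894) / (6) = 0.5631

0.5631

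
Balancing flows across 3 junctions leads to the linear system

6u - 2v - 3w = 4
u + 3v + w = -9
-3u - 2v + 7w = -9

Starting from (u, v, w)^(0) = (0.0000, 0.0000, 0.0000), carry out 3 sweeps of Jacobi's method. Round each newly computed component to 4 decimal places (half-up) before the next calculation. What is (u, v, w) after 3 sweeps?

Iteration 1:
  u = (4 - (-2)·0.0000 - (-3)·0.0000) / (6) = 0.6667
  v = (-9 - (1)·0.0000 - (1)·0.0000) / (3) = -3.0000
  w = (-9 - (-3)·0.0000 - (-2)·0.0000) / (7) = -1.2857
Iteration 2:
  u = (4 - (-2)·-3.0000 - (-3)·-1.2857) / (6) = -0.9762
  v = (-9 - (1)·0.6667 - (1)·-1.2857) / (3) = -2.7937
  w = (-9 - (-3)·0.6667 - (-2)·-3.0000) / (7) = -1.8571
Iteration 3:
  u = (4 - (-2)·-2.7937 - (-3)·-1.8571) / (6) = -1.1931
  v = (-9 - (1)·-0.9762 - (1)·-1.8571) / (3) = -2.0556
  w = (-9 - (-3)·-0.9762 - (-2)·-2.7937) / (7) = -2.5023

(-1.1931, -2.0556, -2.5023)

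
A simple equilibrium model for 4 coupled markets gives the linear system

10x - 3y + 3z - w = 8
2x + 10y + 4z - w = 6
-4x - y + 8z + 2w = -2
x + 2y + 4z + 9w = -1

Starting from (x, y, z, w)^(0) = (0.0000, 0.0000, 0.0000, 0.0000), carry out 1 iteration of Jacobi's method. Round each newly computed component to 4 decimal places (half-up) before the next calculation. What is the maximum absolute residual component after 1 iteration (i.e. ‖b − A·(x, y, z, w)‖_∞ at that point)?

4.0222

Iteration 1:
  x = (8 - (-3)·0.0000 - (3)·0.0000 - (-1)·0.0000) / (10) = 0.8000
  y = (6 - (2)·0.0000 - (4)·0.0000 - (-1)·0.0000) / (10) = 0.6000
  z = (-2 - (-4)·0.0000 - (-1)·0.0000 - (2)·0.0000) / (8) = -0.2500
  w = (-1 - (1)·0.0000 - (2)·0.0000 - (4)·0.0000) / (9) = -0.1111
Residual b − A·x = (2.4389, -0.7111, 4.0222, -1.0001); ∞-norm = 4.0222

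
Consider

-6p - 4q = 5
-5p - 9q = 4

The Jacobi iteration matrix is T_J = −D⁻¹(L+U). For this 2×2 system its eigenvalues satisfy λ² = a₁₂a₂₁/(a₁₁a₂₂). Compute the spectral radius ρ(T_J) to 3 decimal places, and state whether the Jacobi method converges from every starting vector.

a₁₂a₂₁/(a₁₁a₂₂) = (-4)·(-5) / ((-6)·(-9)) = 0.370370
ρ = √|0.370370| = √0.370370 = 0.609
ρ < 1, so Jacobi converges

0.609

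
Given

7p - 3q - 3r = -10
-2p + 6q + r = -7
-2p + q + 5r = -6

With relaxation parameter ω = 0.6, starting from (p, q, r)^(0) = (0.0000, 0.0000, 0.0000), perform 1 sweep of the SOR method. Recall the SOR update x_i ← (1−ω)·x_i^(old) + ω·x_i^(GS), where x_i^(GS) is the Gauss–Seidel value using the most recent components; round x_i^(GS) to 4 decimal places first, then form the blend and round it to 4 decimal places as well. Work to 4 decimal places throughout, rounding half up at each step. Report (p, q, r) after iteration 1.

(-0.8572, -0.8714, -0.8212)

Iteration 1:
  p: GS value = (-10 - (-3)·0.0000 - (-3)·0.0000) / (7) = -1.4286;  p ← (1−ω)·0.0000 + ω·-1.4286 = -0.8572
  q: GS value = (-7 - (-2)·-0.8572 - (1)·0.0000) / (6) = -1.4524;  q ← (1−ω)·0.0000 + ω·-1.4524 = -0.8714
  r: GS value = (-6 - (-2)·-0.8572 - (1)·-0.8714) / (5) = -1.3686;  r ← (1−ω)·0.0000 + ω·-1.3686 = -0.8212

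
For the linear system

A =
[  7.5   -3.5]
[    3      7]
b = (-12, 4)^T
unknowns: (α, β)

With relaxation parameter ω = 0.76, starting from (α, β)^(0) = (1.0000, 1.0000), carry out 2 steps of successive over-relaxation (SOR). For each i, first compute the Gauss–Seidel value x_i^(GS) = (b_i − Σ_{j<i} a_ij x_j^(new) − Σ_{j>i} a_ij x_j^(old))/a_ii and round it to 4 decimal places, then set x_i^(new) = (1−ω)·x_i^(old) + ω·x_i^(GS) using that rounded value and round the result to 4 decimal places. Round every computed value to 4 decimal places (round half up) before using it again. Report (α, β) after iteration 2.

(-1.0542, 0.9880)

Iteration 1:
  α: GS value = (-12 - (-3.5)·1.0000) / (7.5) = -1.1333;  α ← (1−ω)·1.0000 + ω·-1.1333 = -0.6213
  β: GS value = (4 - (3)·-0.6213) / (7) = 0.8377;  β ← (1−ω)·1.0000 + ω·0.8377 = 0.8767
Iteration 2:
  α: GS value = (-12 - (-3.5)·0.8767) / (7.5) = -1.1909;  α ← (1−ω)·-0.6213 + ω·-1.1909 = -1.0542
  β: GS value = (4 - (3)·-1.0542) / (7) = 1.0232;  β ← (1−ω)·0.8767 + ω·1.0232 = 0.9880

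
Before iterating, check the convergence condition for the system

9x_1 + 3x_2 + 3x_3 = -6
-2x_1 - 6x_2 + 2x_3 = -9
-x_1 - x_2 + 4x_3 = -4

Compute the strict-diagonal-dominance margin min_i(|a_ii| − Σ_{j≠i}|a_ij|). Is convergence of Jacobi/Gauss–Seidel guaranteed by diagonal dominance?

row 1: |9| − (3+3) = 3
row 2: |-6| − (2+2) = 2
row 3: |4| − (1+1) = 2
minimum over rows = 2 → strictly diagonally dominant (convergence guaranteed)

2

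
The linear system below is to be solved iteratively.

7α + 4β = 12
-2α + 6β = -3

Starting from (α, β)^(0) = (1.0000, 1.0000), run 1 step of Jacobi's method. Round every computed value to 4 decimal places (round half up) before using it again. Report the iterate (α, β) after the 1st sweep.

(1.1429, -0.1667)

Iteration 1:
  α = (12 - (4)·1.0000) / (7) = 1.1429
  β = (-3 - (-2)·1.0000) / (6) = -0.1667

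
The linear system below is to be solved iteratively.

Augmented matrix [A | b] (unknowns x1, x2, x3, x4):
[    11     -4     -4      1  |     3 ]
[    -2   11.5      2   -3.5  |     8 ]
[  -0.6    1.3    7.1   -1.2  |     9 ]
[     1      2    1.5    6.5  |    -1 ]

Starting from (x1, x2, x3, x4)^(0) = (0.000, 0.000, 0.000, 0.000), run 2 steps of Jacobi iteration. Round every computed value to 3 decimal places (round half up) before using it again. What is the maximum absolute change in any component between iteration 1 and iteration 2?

Iteration 1:
  x1 = (3 - (-4)·0.000 - (-4)·0.000 - (1)·0.000) / (11) = 0.273
  x2 = (8 - (-2)·0.000 - (2)·0.000 - (-3.5)·0.000) / (11.5) = 0.696
  x3 = (9 - (-0.6)·0.000 - (1.3)·0.000 - (-1.2)·0.000) / (7.1) = 1.268
  x4 = (-1 - (1)·0.000 - (2)·0.000 - (1.5)·0.000) / (6.5) = -0.154
Iteration 2:
  x1 = (3 - (-4)·0.696 - (-4)·1.268 - (1)·-0.154) / (11) = 1.001
  x2 = (8 - (-2)·0.273 - (2)·1.268 - (-3.5)·-0.154) / (11.5) = 0.476
  x3 = (9 - (-0.6)·0.273 - (1.3)·0.696 - (-1.2)·-0.154) / (7.1) = 1.137
  x4 = (-1 - (1)·0.273 - (2)·0.696 - (1.5)·1.268) / (6.5) = -0.703
Change: (0.728, -0.220, -0.131, -0.549) → max |·| = 0.728

0.728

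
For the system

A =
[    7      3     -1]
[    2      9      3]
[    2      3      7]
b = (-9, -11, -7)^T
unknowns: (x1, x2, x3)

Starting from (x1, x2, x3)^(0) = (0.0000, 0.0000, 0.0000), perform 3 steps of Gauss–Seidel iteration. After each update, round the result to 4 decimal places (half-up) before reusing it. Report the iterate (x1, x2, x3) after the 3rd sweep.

Iteration 1:
  x1 = (-9 - (3)·0.0000 - (-1)·0.0000) / (7) = -1.2857
  x2 = (-11 - (2)·-1.2857 - (3)·0.0000) / (9) = -0.9365
  x3 = (-7 - (2)·-1.2857 - (3)·-0.9365) / (7) = -0.2313
Iteration 2:
  x1 = (-9 - (3)·-0.9365 - (-1)·-0.2313) / (7) = -0.9174
  x2 = (-11 - (2)·-0.9174 - (3)·-0.2313) / (9) = -0.9413
  x3 = (-7 - (2)·-0.9174 - (3)·-0.9413) / (7) = -0.3345
Iteration 3:
  x1 = (-9 - (3)·-0.9413 - (-1)·-0.3345) / (7) = -0.9301
  x2 = (-11 - (2)·-0.9301 - (3)·-0.3345) / (9) = -0.9040
  x3 = (-7 - (2)·-0.9301 - (3)·-0.9040) / (7) = -0.3468

(-0.9301, -0.9040, -0.3468)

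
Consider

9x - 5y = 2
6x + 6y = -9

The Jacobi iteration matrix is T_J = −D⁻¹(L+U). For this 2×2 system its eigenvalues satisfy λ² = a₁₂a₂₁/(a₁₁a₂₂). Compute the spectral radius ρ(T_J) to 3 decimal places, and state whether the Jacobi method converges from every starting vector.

a₁₂a₂₁/(a₁₁a₂₂) = (-5)·(6) / ((9)·(6)) = -0.555556
ρ = √|-0.555556| = √0.555556 = 0.745
ρ < 1, so Jacobi converges

0.745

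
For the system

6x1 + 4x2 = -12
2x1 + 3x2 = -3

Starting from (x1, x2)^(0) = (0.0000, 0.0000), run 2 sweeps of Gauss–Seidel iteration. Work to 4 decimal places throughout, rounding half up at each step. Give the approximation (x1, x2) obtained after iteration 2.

(-2.2222, 0.4815)

Iteration 1:
  x1 = (-12 - (4)·0.0000) / (6) = -2.0000
  x2 = (-3 - (2)·-2.0000) / (3) = 0.3333
Iteration 2:
  x1 = (-12 - (4)·0.3333) / (6) = -2.2222
  x2 = (-3 - (2)·-2.2222) / (3) = 0.4815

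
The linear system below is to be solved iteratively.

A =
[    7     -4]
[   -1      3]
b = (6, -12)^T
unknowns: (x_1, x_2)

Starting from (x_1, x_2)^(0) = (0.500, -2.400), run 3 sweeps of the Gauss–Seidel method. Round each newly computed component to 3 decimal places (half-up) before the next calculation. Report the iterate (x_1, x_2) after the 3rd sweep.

(-1.719, -4.573)

Iteration 1:
  x_1 = (6 - (-4)·-2.400) / (7) = -0.514
  x_2 = (-12 - (-1)·-0.514) / (3) = -4.171
Iteration 2:
  x_1 = (6 - (-4)·-4.171) / (7) = -1.526
  x_2 = (-12 - (-1)·-1.526) / (3) = -4.509
Iteration 3:
  x_1 = (6 - (-4)·-4.509) / (7) = -1.719
  x_2 = (-12 - (-1)·-1.719) / (3) = -4.573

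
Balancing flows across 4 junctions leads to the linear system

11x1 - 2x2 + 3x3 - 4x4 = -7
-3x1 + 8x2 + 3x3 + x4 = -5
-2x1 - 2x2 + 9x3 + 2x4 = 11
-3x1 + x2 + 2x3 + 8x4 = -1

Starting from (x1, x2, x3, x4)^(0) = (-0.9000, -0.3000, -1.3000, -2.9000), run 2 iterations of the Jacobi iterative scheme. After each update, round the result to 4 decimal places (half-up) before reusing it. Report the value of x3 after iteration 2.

Iteration 1:
  x1 = (-7 - (-2)·-0.3000 - (3)·-1.3000 - (-4)·-2.9000) / (11) = -1.3909
  x2 = (-5 - (-3)·-0.9000 - (3)·-1.3000 - (1)·-2.9000) / (8) = -0.1125
  x3 = (11 - (-2)·-0.9000 - (-2)·-0.3000 - (2)·-2.9000) / (9) = 1.6000
  x4 = (-1 - (-3)·-0.9000 - (1)·-0.3000 - (2)·-1.3000) / (8) = -0.1000
Iteration 2:
  x1 = (-7 - (-2)·-0.1125 - (3)·1.6000 - (-4)·-0.1000) / (11) = -1.1295
  x2 = (-5 - (-3)·-1.3909 - (3)·1.6000 - (1)·-0.1000) / (8) = -1.7341
  x3 = (11 - (-2)·-1.3909 - (-2)·-0.1125 - (2)·-0.1000) / (9) = 0.9104
  x4 = (-1 - (-3)·-1.3909 - (1)·-0.1125 - (2)·1.6000) / (8) = -1.0325

0.9104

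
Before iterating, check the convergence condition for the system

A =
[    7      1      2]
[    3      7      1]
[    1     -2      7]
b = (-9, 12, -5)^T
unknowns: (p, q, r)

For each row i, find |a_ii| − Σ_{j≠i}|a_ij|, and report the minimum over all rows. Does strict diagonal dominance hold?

row 1: |7| − (1+2) = 4
row 2: |7| − (3+1) = 3
row 3: |7| − (1+2) = 4
minimum over rows = 3 → strictly diagonally dominant (convergence guaranteed)

3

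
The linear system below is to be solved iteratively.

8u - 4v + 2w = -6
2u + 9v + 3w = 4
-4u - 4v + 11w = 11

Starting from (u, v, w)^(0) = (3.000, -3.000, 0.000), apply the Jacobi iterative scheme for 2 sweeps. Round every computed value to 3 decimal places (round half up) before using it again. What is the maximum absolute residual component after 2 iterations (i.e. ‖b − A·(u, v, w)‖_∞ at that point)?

Iteration 1:
  u = (-6 - (-4)·-3.000 - (2)·0.000) / (8) = -2.250
  v = (4 - (2)·3.000 - (3)·0.000) / (9) = -0.222
  w = (11 - (-4)·3.000 - (-4)·-3.000) / (11) = 1.000
Iteration 2:
  u = (-6 - (-4)·-0.222 - (2)·1.000) / (8) = -1.111
  v = (4 - (2)·-2.250 - (3)·1.000) / (9) = 0.611
  w = (11 - (-4)·-2.250 - (-4)·-0.222) / (11) = 0.101
Residual b − A·x = (5.130, 0.420, 7.889); ∞-norm = 7.889

7.889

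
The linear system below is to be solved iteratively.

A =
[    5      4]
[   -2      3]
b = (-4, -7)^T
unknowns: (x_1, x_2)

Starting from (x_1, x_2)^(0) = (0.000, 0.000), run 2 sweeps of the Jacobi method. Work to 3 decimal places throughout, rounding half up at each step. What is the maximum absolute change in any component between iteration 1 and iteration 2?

Iteration 1:
  x_1 = (-4 - (4)·0.000) / (5) = -0.800
  x_2 = (-7 - (-2)·0.000) / (3) = -2.333
Iteration 2:
  x_1 = (-4 - (4)·-2.333) / (5) = 1.066
  x_2 = (-7 - (-2)·-0.800) / (3) = -2.867
Change: (1.866, -0.534) → max |·| = 1.866

1.866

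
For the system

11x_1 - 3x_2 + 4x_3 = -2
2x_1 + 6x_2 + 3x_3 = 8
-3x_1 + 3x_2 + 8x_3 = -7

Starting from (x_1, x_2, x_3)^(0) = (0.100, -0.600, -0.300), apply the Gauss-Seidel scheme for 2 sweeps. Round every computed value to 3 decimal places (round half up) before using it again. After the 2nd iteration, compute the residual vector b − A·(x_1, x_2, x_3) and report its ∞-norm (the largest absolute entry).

Iteration 1:
  x_1 = (-2 - (-3)·-0.600 - (4)·-0.300) / (11) = -0.236
  x_2 = (8 - (2)·-0.236 - (3)·-0.300) / (6) = 1.562
  x_3 = (-7 - (-3)·-0.236 - (3)·1.562) / (8) = -1.549
Iteration 2:
  x_1 = (-2 - (-3)·1.562 - (4)·-1.549) / (11) = 0.807
  x_2 = (8 - (2)·0.807 - (3)·-1.549) / (6) = 1.839
  x_3 = (-7 - (-3)·0.807 - (3)·1.839) / (8) = -1.262
Residual b − A·x = (-0.312, -0.862, 0.000); ∞-norm = 0.862

0.862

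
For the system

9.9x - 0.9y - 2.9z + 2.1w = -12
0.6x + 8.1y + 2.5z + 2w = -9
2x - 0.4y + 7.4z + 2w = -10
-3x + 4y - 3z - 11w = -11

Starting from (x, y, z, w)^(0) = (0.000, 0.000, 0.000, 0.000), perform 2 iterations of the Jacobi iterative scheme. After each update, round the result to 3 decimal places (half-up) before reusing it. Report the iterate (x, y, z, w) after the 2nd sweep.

(-1.921, -0.851, -1.354, 1.295)

Iteration 1:
  x = (-12 - (-0.9)·0.000 - (-2.9)·0.000 - (2.1)·0.000) / (9.9) = -1.212
  y = (-9 - (0.6)·0.000 - (2.5)·0.000 - (2)·0.000) / (8.1) = -1.111
  z = (-10 - (2)·0.000 - (-0.4)·0.000 - (2)·0.000) / (7.4) = -1.351
  w = (-11 - (-3)·0.000 - (4)·0.000 - (-3)·0.000) / (-11) = 1.000
Iteration 2:
  x = (-12 - (-0.9)·-1.111 - (-2.9)·-1.351 - (2.1)·1.000) / (9.9) = -1.921
  y = (-9 - (0.6)·-1.212 - (2.5)·-1.351 - (2)·1.000) / (8.1) = -0.851
  z = (-10 - (2)·-1.212 - (-0.4)·-1.111 - (2)·1.000) / (7.4) = -1.354
  w = (-11 - (-3)·-1.212 - (4)·-1.111 - (-3)·-1.351) / (-11) = 1.295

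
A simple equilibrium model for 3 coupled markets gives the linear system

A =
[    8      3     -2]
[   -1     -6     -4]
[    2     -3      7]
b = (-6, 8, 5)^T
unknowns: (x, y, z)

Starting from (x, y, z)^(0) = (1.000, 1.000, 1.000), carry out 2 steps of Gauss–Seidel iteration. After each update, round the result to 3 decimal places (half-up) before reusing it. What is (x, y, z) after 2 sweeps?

(-0.012, -1.445, 0.098)

Iteration 1:
  x = (-6 - (3)·1.000 - (-2)·1.000) / (8) = -0.875
  y = (8 - (-1)·-0.875 - (-4)·1.000) / (-6) = -1.854
  z = (5 - (2)·-0.875 - (-3)·-1.854) / (7) = 0.170
Iteration 2:
  x = (-6 - (3)·-1.854 - (-2)·0.170) / (8) = -0.012
  y = (8 - (-1)·-0.012 - (-4)·0.170) / (-6) = -1.445
  z = (5 - (2)·-0.012 - (-3)·-1.445) / (7) = 0.098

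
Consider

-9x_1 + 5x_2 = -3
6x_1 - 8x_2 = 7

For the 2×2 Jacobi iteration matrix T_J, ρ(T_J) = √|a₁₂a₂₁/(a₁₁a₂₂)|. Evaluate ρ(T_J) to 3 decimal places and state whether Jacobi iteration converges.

a₁₂a₂₁/(a₁₁a₂₂) = (5)·(6) / ((-9)·(-8)) = 0.416667
ρ = √|0.416667| = √0.416667 = 0.645
ρ < 1, so Jacobi converges

0.645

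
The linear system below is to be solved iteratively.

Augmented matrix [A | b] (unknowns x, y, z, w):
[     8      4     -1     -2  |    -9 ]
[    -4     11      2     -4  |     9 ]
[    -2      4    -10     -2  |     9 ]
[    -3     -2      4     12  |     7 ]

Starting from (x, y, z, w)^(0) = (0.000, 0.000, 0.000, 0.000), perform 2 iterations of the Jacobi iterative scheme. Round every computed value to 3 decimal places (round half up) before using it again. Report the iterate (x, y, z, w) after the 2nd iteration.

(-1.501, 0.785, -0.464, 0.738)

Iteration 1:
  x = (-9 - (4)·0.000 - (-1)·0.000 - (-2)·0.000) / (8) = -1.125
  y = (9 - (-4)·0.000 - (2)·0.000 - (-4)·0.000) / (11) = 0.818
  z = (9 - (-2)·0.000 - (4)·0.000 - (-2)·0.000) / (-10) = -0.900
  w = (7 - (-3)·0.000 - (-2)·0.000 - (4)·0.000) / (12) = 0.583
Iteration 2:
  x = (-9 - (4)·0.818 - (-1)·-0.900 - (-2)·0.583) / (8) = -1.501
  y = (9 - (-4)·-1.125 - (2)·-0.900 - (-4)·0.583) / (11) = 0.785
  z = (9 - (-2)·-1.125 - (4)·0.818 - (-2)·0.583) / (-10) = -0.464
  w = (7 - (-3)·-1.125 - (-2)·0.818 - (4)·-0.900) / (12) = 0.738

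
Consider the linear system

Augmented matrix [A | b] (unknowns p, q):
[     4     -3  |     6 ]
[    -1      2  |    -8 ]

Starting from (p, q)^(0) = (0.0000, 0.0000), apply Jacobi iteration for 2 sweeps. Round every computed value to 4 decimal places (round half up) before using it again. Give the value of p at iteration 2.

Iteration 1:
  p = (6 - (-3)·0.0000) / (4) = 1.5000
  q = (-8 - (-1)·0.0000) / (2) = -4.0000
Iteration 2:
  p = (6 - (-3)·-4.0000) / (4) = -1.5000
  q = (-8 - (-1)·1.5000) / (2) = -3.2500

-1.5000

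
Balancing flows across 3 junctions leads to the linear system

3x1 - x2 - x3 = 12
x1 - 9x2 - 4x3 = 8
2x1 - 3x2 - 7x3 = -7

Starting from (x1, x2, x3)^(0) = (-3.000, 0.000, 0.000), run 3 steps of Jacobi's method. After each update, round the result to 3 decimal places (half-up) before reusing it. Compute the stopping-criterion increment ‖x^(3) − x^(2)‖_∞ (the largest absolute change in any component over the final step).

Iteration 1:
  x1 = (12 - (-1)·0.000 - (-1)·0.000) / (3) = 4.000
  x2 = (8 - (1)·-3.000 - (-4)·0.000) / (-9) = -1.222
  x3 = (-7 - (2)·-3.000 - (-3)·0.000) / (-7) = 0.143
Iteration 2:
  x1 = (12 - (-1)·-1.222 - (-1)·0.143) / (3) = 3.640
  x2 = (8 - (1)·4.000 - (-4)·0.143) / (-9) = -0.508
  x3 = (-7 - (2)·4.000 - (-3)·-1.222) / (-7) = 2.667
Iteration 3:
  x1 = (12 - (-1)·-0.508 - (-1)·2.667) / (3) = 4.720
  x2 = (8 - (1)·3.640 - (-4)·2.667) / (-9) = -1.670
  x3 = (-7 - (2)·3.640 - (-3)·-0.508) / (-7) = 2.258
Change: (1.080, -1.162, -0.409) → max |·| = 1.162

1.162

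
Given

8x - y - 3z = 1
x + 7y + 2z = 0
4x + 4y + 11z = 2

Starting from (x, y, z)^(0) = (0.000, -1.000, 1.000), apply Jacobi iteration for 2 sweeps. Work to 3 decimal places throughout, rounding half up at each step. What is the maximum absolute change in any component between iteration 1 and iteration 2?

Iteration 1:
  x = (1 - (-1)·-1.000 - (-3)·1.000) / (8) = 0.375
  y = (0 - (1)·0.000 - (2)·1.000) / (7) = -0.286
  z = (2 - (4)·0.000 - (4)·-1.000) / (11) = 0.545
Iteration 2:
  x = (1 - (-1)·-0.286 - (-3)·0.545) / (8) = 0.294
  y = (0 - (1)·0.375 - (2)·0.545) / (7) = -0.209
  z = (2 - (4)·0.375 - (4)·-0.286) / (11) = 0.149
Change: (-0.081, 0.077, -0.396) → max |·| = 0.396

0.396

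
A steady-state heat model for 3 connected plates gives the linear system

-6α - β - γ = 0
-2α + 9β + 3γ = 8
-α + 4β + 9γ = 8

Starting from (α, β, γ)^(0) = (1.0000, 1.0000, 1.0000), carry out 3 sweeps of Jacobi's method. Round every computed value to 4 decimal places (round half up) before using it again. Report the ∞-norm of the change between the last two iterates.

Iteration 1:
  α = (0 - (-1)·1.0000 - (-1)·1.0000) / (-6) = -0.3333
  β = (8 - (-2)·1.0000 - (3)·1.0000) / (9) = 0.7778
  γ = (8 - (-1)·1.0000 - (4)·1.0000) / (9) = 0.5556
Iteration 2:
  α = (0 - (-1)·0.7778 - (-1)·0.5556) / (-6) = -0.2222
  β = (8 - (-2)·-0.3333 - (3)·0.5556) / (9) = 0.6296
  γ = (8 - (-1)·-0.3333 - (4)·0.7778) / (9) = 0.5062
Iteration 3:
  α = (0 - (-1)·0.6296 - (-1)·0.5062) / (-6) = -0.1893
  β = (8 - (-2)·-0.2222 - (3)·0.5062) / (9) = 0.6708
  γ = (8 - (-1)·-0.2222 - (4)·0.6296) / (9) = 0.5844
Change: (0.0329, 0.0412, 0.0782) → max |·| = 0.0782

0.0782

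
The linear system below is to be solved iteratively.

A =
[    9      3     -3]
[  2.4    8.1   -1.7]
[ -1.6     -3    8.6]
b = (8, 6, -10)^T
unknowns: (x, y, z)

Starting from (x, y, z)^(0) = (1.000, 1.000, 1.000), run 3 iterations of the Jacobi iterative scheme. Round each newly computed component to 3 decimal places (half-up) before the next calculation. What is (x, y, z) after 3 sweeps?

Iteration 1:
  x = (8 - (3)·1.000 - (-3)·1.000) / (9) = 0.889
  y = (6 - (2.4)·1.000 - (-1.7)·1.000) / (8.1) = 0.654
  z = (-10 - (-1.6)·1.000 - (-3)·1.000) / (8.6) = -0.628
Iteration 2:
  x = (8 - (3)·0.654 - (-3)·-0.628) / (9) = 0.462
  y = (6 - (2.4)·0.889 - (-1.7)·-0.628) / (8.1) = 0.346
  z = (-10 - (-1.6)·0.889 - (-3)·0.654) / (8.6) = -0.769
Iteration 3:
  x = (8 - (3)·0.346 - (-3)·-0.769) / (9) = 0.517
  y = (6 - (2.4)·0.462 - (-1.7)·-0.769) / (8.1) = 0.442
  z = (-10 - (-1.6)·0.462 - (-3)·0.346) / (8.6) = -0.956

(0.517, 0.442, -0.956)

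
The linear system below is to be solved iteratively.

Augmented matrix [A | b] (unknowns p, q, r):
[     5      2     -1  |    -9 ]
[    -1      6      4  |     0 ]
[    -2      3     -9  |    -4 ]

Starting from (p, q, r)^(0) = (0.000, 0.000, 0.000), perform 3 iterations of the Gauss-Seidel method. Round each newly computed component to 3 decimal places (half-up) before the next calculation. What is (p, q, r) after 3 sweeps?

Iteration 1:
  p = (-9 - (2)·0.000 - (-1)·0.000) / (5) = -1.800
  q = (0 - (-1)·-1.800 - (4)·0.000) / (6) = -0.300
  r = (-4 - (-2)·-1.800 - (3)·-0.300) / (-9) = 0.744
Iteration 2:
  p = (-9 - (2)·-0.300 - (-1)·0.744) / (5) = -1.531
  q = (0 - (-1)·-1.531 - (4)·0.744) / (6) = -0.751
  r = (-4 - (-2)·-1.531 - (3)·-0.751) / (-9) = 0.534
Iteration 3:
  p = (-9 - (2)·-0.751 - (-1)·0.534) / (5) = -1.393
  q = (0 - (-1)·-1.393 - (4)·0.534) / (6) = -0.588
  r = (-4 - (-2)·-1.393 - (3)·-0.588) / (-9) = 0.558

(-1.393, -0.588, 0.558)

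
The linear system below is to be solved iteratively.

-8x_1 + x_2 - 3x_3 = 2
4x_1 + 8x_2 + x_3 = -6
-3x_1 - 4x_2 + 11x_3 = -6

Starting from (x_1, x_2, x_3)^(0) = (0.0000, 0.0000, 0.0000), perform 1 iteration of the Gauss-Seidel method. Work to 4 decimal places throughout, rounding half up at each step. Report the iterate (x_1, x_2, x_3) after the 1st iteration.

Iteration 1:
  x_1 = (2 - (1)·0.0000 - (-3)·0.0000) / (-8) = -0.2500
  x_2 = (-6 - (4)·-0.2500 - (1)·0.0000) / (8) = -0.6250
  x_3 = (-6 - (-3)·-0.2500 - (-4)·-0.6250) / (11) = -0.8409

(-0.2500, -0.6250, -0.8409)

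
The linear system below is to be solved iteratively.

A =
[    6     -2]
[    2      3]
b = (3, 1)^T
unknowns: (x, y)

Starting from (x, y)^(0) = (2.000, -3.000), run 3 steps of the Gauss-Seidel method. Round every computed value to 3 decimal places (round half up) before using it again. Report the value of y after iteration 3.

0.033

Iteration 1:
  x = (3 - (-2)·-3.000) / (6) = -0.500
  y = (1 - (2)·-0.500) / (3) = 0.667
Iteration 2:
  x = (3 - (-2)·0.667) / (6) = 0.722
  y = (1 - (2)·0.722) / (3) = -0.148
Iteration 3:
  x = (3 - (-2)·-0.148) / (6) = 0.451
  y = (1 - (2)·0.451) / (3) = 0.033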